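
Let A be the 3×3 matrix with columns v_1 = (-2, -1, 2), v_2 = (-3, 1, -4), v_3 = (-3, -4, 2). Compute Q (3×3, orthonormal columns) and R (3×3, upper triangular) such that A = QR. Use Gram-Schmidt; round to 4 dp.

Q = [[-0.6667, -0.7333, 0.1333], [-0.3333, 0.1333, -0.9333], [0.6667, -0.6667, -0.3333]], R = [[3.0000, -1.0000, 4.6667], [0.0000, 5.0000, 0.3333], [0.0000, 0.0000, 2.6667]]

v_1 = (-2, -1, 2); ‖v_1‖ = 3.0000, so q_1 = (-0.6667, -0.3333, 0.6667).
q_1·v_2 = (-0.6667)·(-3) + (-0.3333)·1 + 0.6667·(-4) = -1.0000.
u_2 = v_2 + 1.0000·q_1 = (-3.6667, 0.6667, -3.3333).
‖u_2‖ = 5.0000, so q_2 = (-0.7333, 0.1333, -0.6667).
q_1·v_3 = (-0.6667)·(-3) + (-0.3333)·(-4) + 0.6667·2 = 4.6667; q_2·v_3 = (-0.7333)·(-3) + 0.1333·(-4) + (-0.6667)·2 = 0.3333.
u_3 = v_3 − 4.6667·q_1 − 0.3333·q_2 = (0.3556, -2.4889, -0.8889).
‖u_3‖ = 2.6667, so q_3 = (0.1333, -0.9333, -0.3333).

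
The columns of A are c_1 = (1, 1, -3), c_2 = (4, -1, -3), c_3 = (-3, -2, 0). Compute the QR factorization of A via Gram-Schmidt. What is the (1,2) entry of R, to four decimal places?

r_{12} = 3.6181

c_1 = (1, 1, -3); ‖c_1‖ = 3.3166, so q_1 = (0.3015, 0.3015, -0.9045).
r_{12} = q_1·c_2 = 3.6181.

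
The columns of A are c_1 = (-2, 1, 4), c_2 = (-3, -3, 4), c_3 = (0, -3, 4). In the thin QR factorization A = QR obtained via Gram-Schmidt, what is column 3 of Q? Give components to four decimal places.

q_1 = c_1/‖c_1‖ = (-2, 1, 4)/4.5826 = (-0.4364, 0.2182, 0.8729).
r_{12} = q_1·c_2 = 4.1461.
u_2 = c_2 − 4.1461·q_1 = (-1.1905, -3.9048, 0.3810).
‖u_2‖ = 4.0999, so q_2 = (-0.2904, -0.9524, 0.0929).
r_{13} = q_1·c_3 = 2.8368; r_{23} = q_2·c_3 = 3.2288.
u_3 = c_3 − 2.8368·q_1 − 3.2288·q_2 = (2.1756, -0.5439, 1.2238).
‖u_3‖ = 2.5548, so q_3 = (0.8516, -0.2129, 0.4790).

q_3 = (0.8516, -0.2129, 0.4790)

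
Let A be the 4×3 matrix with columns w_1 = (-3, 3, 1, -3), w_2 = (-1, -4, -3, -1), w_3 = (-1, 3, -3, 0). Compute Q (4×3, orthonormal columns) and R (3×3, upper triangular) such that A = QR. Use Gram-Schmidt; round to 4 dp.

Q = [[-0.5669, -0.4001, 0.0092], [0.5669, -0.6183, 0.5358], [0.1890, -0.5455, -0.8037], [-0.5669, -0.4001, 0.2587]], R = [[5.2915, -1.7008, 1.7008], [0.0000, 4.9099, 0.1818], [0.0000, 0.0000, 4.0092]]

e_1 = w_1/‖w_1‖ = (-3, 3, 1, -3)/5.2915 = (-0.5669, 0.5669, 0.1890, -0.5669).
r_{12} = e_1·w_2 = -1.7008.
u_2 = w_2 + 1.7008·e_1 = (-1.9643, -3.0357, -2.6786, -1.9643).
‖u_2‖ = 4.9099, so e_2 = (-0.4001, -0.6183, -0.5455, -0.4001).
r_{13} = e_1·w_3 = 1.7008; r_{23} = e_2·w_3 = 0.1818.
u_3 = w_3 − 1.7008·e_1 − 0.1818·e_2 = (0.0370, 2.1481, -3.2222, 1.0370).
‖u_3‖ = 4.0092, so e_3 = (0.0092, 0.5358, -0.8037, 0.2587).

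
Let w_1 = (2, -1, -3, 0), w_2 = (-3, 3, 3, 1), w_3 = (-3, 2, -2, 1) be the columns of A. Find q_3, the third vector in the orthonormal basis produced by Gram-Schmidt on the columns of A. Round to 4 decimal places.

q_3 = (-0.8168, -0.3034, -0.4434, -0.2100)

q_1 = w_1/‖w_1‖ = (2, -1, -3, 0)/3.7417 = (0.5345, -0.2673, -0.8018, 0.0000).
r_{12} = q_1·w_2 = -4.8107.
u_2 = w_2 + 4.8107·q_1 = (-0.4286, 1.7143, -0.8571, 1.0000).
‖u_2‖ = 2.2039, so q_2 = (-0.1945, 0.7778, -0.3889, 0.4537).
r_{13} = q_1·w_3 = -0.5345; r_{23} = q_2·w_3 = 3.3707.
u_3 = w_3 + 0.5345·q_1 − 3.3707·q_2 = (-2.0588, -0.7647, -1.1176, -0.5294).
‖u_3‖ = 2.5205, so q_3 = (-0.8168, -0.3034, -0.4434, -0.2100).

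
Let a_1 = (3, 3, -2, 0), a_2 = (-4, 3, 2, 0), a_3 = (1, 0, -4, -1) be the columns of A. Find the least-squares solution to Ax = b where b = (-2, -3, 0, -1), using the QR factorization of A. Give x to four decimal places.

x = (-0.9404, -0.0644, 0.4762)

e_1 = a_1/‖a_1‖ = (3, 3, -2, 0)/4.6904 = (0.6396, 0.6396, -0.4264, 0.0000).
r_{12} = e_1·a_2 = -1.4924.
u_2 = a_2 + 1.4924·e_1 = (-3.0455, 3.9545, 1.3636, 0.0000).
‖u_2‖ = 5.1742, so e_2 = (-0.5886, 0.7643, 0.2635, 0.0000).
r_{13} = e_1·a_3 = 2.3452; r_{23} = e_2·a_3 = -1.6428.
u_3 = a_3 − 2.3452·e_1 + 1.6428·e_2 = (-1.4669, -0.2445, -2.5671, -1.0000).
‖u_3‖ = 3.1307, so e_3 = (-0.4685, -0.0781, -0.8200, -0.3194).
Qᵀb = (-3.1980, -1.1157, 1.4908).
Back-substitute: x_3 = 1.4908/3.1307 = 0.4762.
x_2 = (-1.1157 + 1.6428·0.4762)/5.1742 = -0.0644.
x_1 = (-3.1980 + 1.4924·(-0.0644) − 2.3452·0.4762)/4.6904 = -0.9404.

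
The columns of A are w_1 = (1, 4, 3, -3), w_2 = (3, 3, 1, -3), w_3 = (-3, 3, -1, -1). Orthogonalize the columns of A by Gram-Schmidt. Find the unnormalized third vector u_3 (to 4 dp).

w_1 = (1, 4, 3, -3); ‖w_1‖ = 5.9161, so e_1 = (0.1690, 0.6761, 0.5071, -0.5071).
e_1·w_2 = 0.1690·3 + 0.6761·3 + 0.5071·1 + (-0.5071)·(-3) = 4.5638.
u_2 = w_2 − 4.5638·e_1 = (2.2286, -0.0857, -1.3143, -0.6857).
‖u_2‖ = 2.6780, so e_2 = (0.8322, -0.0320, -0.4908, -0.2561).
e_1·w_3 = 0.1690·(-3) + 0.6761·3 + 0.5071·(-1) + (-0.5071)·(-1) = 1.5213; e_2·w_3 = 0.8322·(-3) + (-0.0320)·3 + (-0.4908)·(-1) + (-0.2561)·(-1) = -1.8458.
u_3 = w_3 − 1.5213·e_1 + 1.8458·e_2 = (-1.7211, 1.9124, -2.6773, -0.7012).

u_3 = (-1.7211, 1.9124, -2.6773, -0.7012)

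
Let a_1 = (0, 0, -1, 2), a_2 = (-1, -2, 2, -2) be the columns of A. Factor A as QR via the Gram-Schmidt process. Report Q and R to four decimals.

a_1 = (0, 0, -1, 2); ‖a_1‖ = 2.2361, so q_1 = (0.0000, 0.0000, -0.4472, 0.8944).
q_1·a_2 = 0.0000·(-1) + 0.0000·(-2) + (-0.4472)·2 + 0.8944·(-2) = -2.6833.
u_2 = a_2 + 2.6833·q_1 = (-1.0000, -2.0000, 0.8000, 0.4000).
‖u_2‖ = 2.4083, so q_2 = (-0.4152, -0.8305, 0.3322, 0.1661).

Q = [[0.0000, -0.4152], [0.0000, -0.8305], [-0.4472, 0.3322], [0.8944, 0.1661]], R = [[2.2361, -2.6833], [0.0000, 2.4083]]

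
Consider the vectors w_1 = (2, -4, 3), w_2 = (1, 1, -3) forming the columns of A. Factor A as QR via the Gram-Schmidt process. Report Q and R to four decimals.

Q = [[0.3714, 0.6730], [-0.7428, -0.1980], [0.5571, -0.7126]], R = [[5.3852, -2.0426], [0.0000, 2.6130]]

w_1 = (2, -4, 3); ‖w_1‖ = 5.3852, so q_1 = (0.3714, -0.7428, 0.5571).
q_1·w_2 = 0.3714·1 + (-0.7428)·1 + 0.5571·(-3) = -2.0426.
u_2 = w_2 + 2.0426·q_1 = (1.7586, -0.5172, -1.8621).
‖u_2‖ = 2.6130, so q_2 = (0.6730, -0.1980, -0.7126).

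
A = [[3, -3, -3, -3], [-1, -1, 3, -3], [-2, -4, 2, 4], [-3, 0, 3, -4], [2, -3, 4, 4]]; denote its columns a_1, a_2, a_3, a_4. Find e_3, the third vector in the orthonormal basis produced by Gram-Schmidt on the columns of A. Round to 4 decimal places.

a_1 = (3, -1, -2, -3, 2); ‖a_1‖ = 5.1962, so e_1 = (0.5774, -0.1925, -0.3849, -0.5774, 0.3849).
e_1·a_2 = 0.5774·(-3) + (-0.1925)·(-1) + (-0.3849)·(-4) + (-0.5774)·0 + 0.3849·(-3) = -1.1547.
u_2 = a_2 + 1.1547·e_1 = (-2.3333, -1.2222, -4.4444, -0.6667, -2.5556).
‖u_2‖ = 5.8023, so e_2 = (-0.4021, -0.2106, -0.7660, -0.1149, -0.4404).
e_1·a_3 = 0.5774·(-3) + (-0.1925)·3 + (-0.3849)·2 + (-0.5774)·3 + 0.3849·4 = -3.2717; e_2·a_3 = (-0.4021)·(-3) + (-0.2106)·3 + (-0.7660)·2 + (-0.1149)·3 + (-0.4404)·4 = -3.0639.
u_3 = a_3 + 3.2717·e_1 + 3.0639·e_2 = (-2.3432, 1.7250, -1.6062, 0.7591, 3.9098).
‖u_3‖ = 5.1874, so e_3 = (-0.4517, 0.3325, -0.3096, 0.1463, 0.7537).

e_3 = (-0.4517, 0.3325, -0.3096, 0.1463, 0.7537)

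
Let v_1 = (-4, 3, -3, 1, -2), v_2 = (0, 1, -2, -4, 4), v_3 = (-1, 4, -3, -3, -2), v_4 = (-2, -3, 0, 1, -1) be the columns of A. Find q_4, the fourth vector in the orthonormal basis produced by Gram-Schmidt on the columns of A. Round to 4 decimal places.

q_4 = (-0.3423, -0.7298, -0.1865, -0.4392, -0.3500)

q_1 = v_1/‖v_1‖ = (-4, 3, -3, 1, -2)/6.2450 = (-0.6405, 0.4804, -0.4804, 0.1601, -0.3203).
r_{12} = q_1·v_2 = -0.4804.
u_2 = v_2 + 0.4804·q_1 = (-0.3077, 1.2308, -2.2308, -3.9231, 3.8462).
‖u_2‖ = 6.0638, so q_2 = (-0.0507, 0.2030, -0.3679, -0.6470, 0.6343).
r_{13} = q_1·v_3 = 4.1633; r_{23} = q_2·v_3 = 2.6386.
u_3 = v_3 − 4.1633·q_1 − 2.6386·q_2 = (1.8006, 1.4644, -0.0293, -1.9596, -2.3403).
‖u_3‖ = 3.8346, so q_3 = (0.4696, 0.3819, -0.0076, -0.5110, -0.6103).
r_{14} = q_1·v_4 = 0.3203; r_{24} = q_2·v_4 = -1.7887; r_{34} = q_3·v_4 = -1.9855.
u_4 = v_4 − 0.3203·q_1 + 1.7887·q_2 + 1.9855·q_3 = (-0.9533, -2.0325, -0.5193, -1.2231, -0.9747).
‖u_4‖ = 2.7849, so q_4 = (-0.3423, -0.7298, -0.1865, -0.4392, -0.3500).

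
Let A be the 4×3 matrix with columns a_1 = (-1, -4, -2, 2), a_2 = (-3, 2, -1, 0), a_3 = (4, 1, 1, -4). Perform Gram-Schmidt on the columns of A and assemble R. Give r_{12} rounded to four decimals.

r_{12} = -0.6000

a_1 = (-1, -4, -2, 2); ‖a_1‖ = 5.0000, so q_1 = (-0.2000, -0.8000, -0.4000, 0.4000).
r_{12} = q_1·a_2 = -0.6000.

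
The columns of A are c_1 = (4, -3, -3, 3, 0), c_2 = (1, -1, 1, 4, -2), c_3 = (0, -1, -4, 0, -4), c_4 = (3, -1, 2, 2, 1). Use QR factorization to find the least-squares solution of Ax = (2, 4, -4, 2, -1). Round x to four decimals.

c_1 = (4, -3, -3, 3, 0); ‖c_1‖ = 6.5574, so e_1 = (0.6100, -0.4575, -0.4575, 0.4575, 0.0000).
e_1·c_2 = 0.6100·1 + (-0.4575)·(-1) + (-0.4575)·1 + 0.4575·4 + 0.0000·(-2) = 2.4400.
u_2 = c_2 − 2.4400·e_1 = (-0.4884, 0.1163, 2.1163, 2.8837, -2.0000).
‖u_2‖ = 4.1287, so e_2 = (-0.1183, 0.0282, 0.5126, 0.6985, -0.4844).
e_1·c_3 = 0.6100·0 + (-0.4575)·(-1) + (-0.4575)·(-4) + 0.4575·0 + 0.0000·(-4) = 2.2875; e_2·c_3 = (-0.1183)·0 + 0.0282·(-1) + 0.5126·(-4) + 0.6985·0 + (-0.4844)·(-4) = -0.1408.
u_3 = c_3 − 2.2875·e_1 + 0.1408·e_2 = (-1.4120, 0.0505, -2.8813, -0.9482, -4.0682).
‖u_3‖ = 5.2676, so e_3 = (-0.2681, 0.0096, -0.5470, -0.1800, -0.7723).
e_1·c_4 = 0.6100·3 + (-0.4575)·(-1) + (-0.4575)·2 + 0.4575·2 + 0.0000·1 = 2.2875; e_2·c_4 = (-0.1183)·3 + 0.0282·(-1) + 0.5126·2 + 0.6985·2 + (-0.4844)·1 = 1.5546; e_3·c_4 = (-0.2681)·3 + 0.0096·(-1) + (-0.5470)·2 + (-0.1800)·2 + (-0.7723)·1 = -3.0400.
u_4 = c_4 − 2.2875·e_1 − 1.5546·e_2 + 3.0400·e_3 = (0.9736, 0.0319, 0.5868, -0.6795, -0.5948).
‖u_4‖ = 1.4522, so e_4 = (0.6705, 0.0219, 0.4041, -0.4679, -0.4096).
Qᵀb = (2.1350, -0.2929, 2.1025, -0.7139).
Back-substitute: x_4 = -0.7139/1.4522 = -0.4916.
x_3 = (2.1025 + 3.0400·(-0.4916))/5.2676 = 0.1154.
x_2 = (-0.2929 + 0.1408·0.1154 − 1.5546·(-0.4916))/4.1287 = 0.1181.
x_1 = (2.1350 − 2.4400·0.1181 − 2.2875·0.1154 − 2.2875·(-0.4916))/6.5574 = 0.4129.

x = (0.4129, 0.1181, 0.1154, -0.4916)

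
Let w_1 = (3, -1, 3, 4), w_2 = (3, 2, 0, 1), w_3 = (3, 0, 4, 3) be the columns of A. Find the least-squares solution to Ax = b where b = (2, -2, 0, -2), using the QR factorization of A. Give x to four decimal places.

w_1 = (3, -1, 3, 4); ‖w_1‖ = 5.9161, so e_1 = (0.5071, -0.1690, 0.5071, 0.6761).
e_1·w_2 = 0.5071·3 + (-0.1690)·2 + 0.5071·0 + 0.6761·1 = 1.8593.
u_2 = w_2 − 1.8593·e_1 = (2.0571, 2.3143, -0.9429, -0.2571).
‖u_2‖ = 3.2470, so e_2 = (0.6336, 0.7128, -0.2904, -0.0792).
e_1·w_3 = 0.5071·3 + (-0.1690)·0 + 0.5071·4 + 0.6761·3 = 5.5780; e_2·w_3 = 0.6336·3 + 0.7128·0 + (-0.2904)·4 + (-0.0792)·3 = 0.5016.
u_3 = w_3 − 5.5780·e_1 − 0.5016·e_2 = (-0.1463, 0.5854, 1.3171, -0.7317).
‖u_3‖ = 1.6230, so e_3 = (-0.0902, 0.3607, 0.8115, -0.4508).
Qᵀb = (0.0000, 0.0000, 0.0000).
Back-substitute: x_3 = 0.0000/1.6230 = 0.0000.
x_2 = (0.0000 − 0.5016·0.0000)/3.2470 = 0.0000.
x_1 = (0.0000 − 1.8593·0.0000 − 5.5780·0.0000)/5.9161 = 0.0000.

x = (0.0000, 0.0000, 0.0000)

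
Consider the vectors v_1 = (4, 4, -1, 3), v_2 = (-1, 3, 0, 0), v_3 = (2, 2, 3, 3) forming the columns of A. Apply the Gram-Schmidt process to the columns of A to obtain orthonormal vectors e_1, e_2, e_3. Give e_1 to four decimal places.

e_1 = (0.6172, 0.6172, -0.1543, 0.4629)

v_1 = (4, 4, -1, 3); ‖v_1‖ = 6.4807, so e_1 = (0.6172, 0.6172, -0.1543, 0.4629).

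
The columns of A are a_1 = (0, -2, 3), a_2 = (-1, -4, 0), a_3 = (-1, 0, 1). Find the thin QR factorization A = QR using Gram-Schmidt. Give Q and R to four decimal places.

Q = [[0.0000, -0.2878, -0.9577], [-0.5547, -0.7969, 0.2394], [0.8321, -0.5312, 0.1596]], R = [[3.6056, 2.2188, 0.8321], [0.0000, 3.4752, -0.2435], [0.0000, 0.0000, 1.1173]]

a_1 = (0, -2, 3); ‖a_1‖ = 3.6056, so e_1 = (0.0000, -0.5547, 0.8321).
e_1·a_2 = 0.0000·(-1) + (-0.5547)·(-4) + 0.8321·0 = 2.2188.
u_2 = a_2 − 2.2188·e_1 = (-1.0000, -2.7692, -1.8462).
‖u_2‖ = 3.4752, so e_2 = (-0.2878, -0.7969, -0.5312).
e_1·a_3 = 0.0000·(-1) + (-0.5547)·0 + 0.8321·1 = 0.8321; e_2·a_3 = (-0.2878)·(-1) + (-0.7969)·0 + (-0.5312)·1 = -0.2435.
u_3 = a_3 − 0.8321·e_1 + 0.2435·e_2 = (-1.0701, 0.2675, 0.1783).
‖u_3‖ = 1.1173, so e_3 = (-0.9577, 0.2394, 0.1596).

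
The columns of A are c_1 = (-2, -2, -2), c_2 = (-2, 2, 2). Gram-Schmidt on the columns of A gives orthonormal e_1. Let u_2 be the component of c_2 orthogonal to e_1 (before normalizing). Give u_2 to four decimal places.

c_1 = (-2, -2, -2); ‖c_1‖ = 3.4641, so e_1 = (-0.5774, -0.5774, -0.5774).
e_1·c_2 = (-0.5774)·(-2) + (-0.5774)·2 + (-0.5774)·2 = -1.1547.
u_2 = c_2 + 1.1547·e_1 = (-2.6667, 1.3333, 1.3333).

u_2 = (-2.6667, 1.3333, 1.3333)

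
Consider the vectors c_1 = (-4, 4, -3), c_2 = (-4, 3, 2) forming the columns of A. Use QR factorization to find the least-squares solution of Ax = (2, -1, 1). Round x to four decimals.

x = (-0.3362, -0.0553)

c_1 = (-4, 4, -3); ‖c_1‖ = 6.4031, so e_1 = (-0.6247, 0.6247, -0.4685).
e_1·c_2 = (-0.6247)·(-4) + 0.6247·3 + (-0.4685)·2 = 3.4358.
u_2 = c_2 − 3.4358·e_1 = (-1.8537, 0.8537, 3.6098).
‖u_2‖ = 4.1467, so e_2 = (-0.4470, 0.2059, 0.8705).
Qᵀb = (-2.3426, -0.2294).
Back-substitute: x_2 = -0.2294/4.1467 = -0.0553.
x_1 = (-2.3426 − 3.4358·(-0.0553))/6.4031 = -0.3362.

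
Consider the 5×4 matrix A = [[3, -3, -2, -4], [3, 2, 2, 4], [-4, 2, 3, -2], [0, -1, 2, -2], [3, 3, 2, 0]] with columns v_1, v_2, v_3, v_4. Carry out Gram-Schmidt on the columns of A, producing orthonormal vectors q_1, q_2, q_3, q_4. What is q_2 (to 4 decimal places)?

q_1 = v_1/‖v_1‖ = (3, 3, -4, 0, 3)/6.5574 = (0.4575, 0.4575, -0.6100, 0.0000, 0.4575).
r_{12} = q_1·v_2 = -0.3050.
u_2 = v_2 + 0.3050·q_1 = (-2.8605, 2.1395, 1.8140, -1.0000, 3.1395).
‖u_2‖ = 5.1872, so q_2 = (-0.5514, 0.4125, 0.3497, -0.1928, 0.6052).

q_2 = (-0.5514, 0.4125, 0.3497, -0.1928, 0.6052)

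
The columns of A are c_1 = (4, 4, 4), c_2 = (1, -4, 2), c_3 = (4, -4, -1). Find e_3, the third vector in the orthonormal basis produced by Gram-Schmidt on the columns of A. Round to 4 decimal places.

e_1 = c_1/‖c_1‖ = (4, 4, 4)/6.9282 = (0.5774, 0.5774, 0.5774).
r_{12} = e_1·c_2 = -0.5774.
u_2 = c_2 + 0.5774·e_1 = (1.3333, -3.6667, 2.3333).
‖u_2‖ = 4.5461, so e_2 = (0.2933, -0.8066, 0.5133).
r_{13} = e_1·c_3 = -0.5774; r_{23} = e_2·c_3 = 3.8861.
u_3 = c_3 + 0.5774·e_1 − 3.8861·e_2 = (3.1935, -0.5323, -2.6613).
‖u_3‖ = 4.1910, so e_3 = (0.7620, -0.1270, -0.6350).

e_3 = (0.7620, -0.1270, -0.6350)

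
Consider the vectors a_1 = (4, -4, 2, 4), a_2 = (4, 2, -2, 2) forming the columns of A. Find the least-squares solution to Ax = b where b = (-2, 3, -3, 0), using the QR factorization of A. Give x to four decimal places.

a_1 = (4, -4, 2, 4); ‖a_1‖ = 7.2111, so q_1 = (0.5547, -0.5547, 0.2774, 0.5547).
q_1·a_2 = 0.5547·4 + (-0.5547)·2 + 0.2774·(-2) + 0.5547·2 = 1.6641.
u_2 = a_2 − 1.6641·q_1 = (3.0769, 2.9231, -2.4615, 1.0769).
‖u_2‖ = 5.0230, so q_2 = (0.6126, 0.5819, -0.4901, 0.2144).
Qᵀb = (-3.6056, 1.9908).
Back-substitute: x_2 = 1.9908/5.0230 = 0.3963.
x_1 = (-3.6056 − 1.6641·0.3963)/7.2111 = -0.5915.

x = (-0.5915, 0.3963)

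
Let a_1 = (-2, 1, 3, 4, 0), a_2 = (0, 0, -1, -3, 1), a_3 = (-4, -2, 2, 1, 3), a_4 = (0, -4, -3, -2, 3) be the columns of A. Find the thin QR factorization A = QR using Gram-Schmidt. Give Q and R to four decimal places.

e_1 = a_1/‖a_1‖ = (-2, 1, 3, 4, 0)/5.4772 = (-0.3651, 0.1826, 0.5477, 0.7303, 0.0000).
r_{12} = e_1·a_2 = -2.7386.
u_2 = a_2 + 2.7386·e_1 = (-1.0000, 0.5000, 0.5000, -1.0000, 1.0000).
‖u_2‖ = 1.8708, so e_2 = (-0.5345, 0.2673, 0.2673, -0.5345, 0.5345).
r_{13} = e_1·a_3 = 2.9212; r_{23} = e_2·a_3 = 3.2071.
u_3 = a_3 − 2.9212·e_1 − 3.2071·e_2 = (-1.2190, -3.3905, -0.4571, 0.5810, 1.2857).
‖u_3‖ = 3.8963, so e_3 = (-0.3129, -0.8702, -0.1173, 0.1491, 0.3300).
r_{14} = e_1·a_4 = -3.8341; r_{24} = e_2·a_4 = 0.8018; r_{34} = e_3·a_4 = 4.5245.
u_4 = a_4 + 3.8341·e_1 − 0.8018·e_2 − 4.5245·e_3 = (0.4442, 0.4228, -0.5834, 0.5540, 1.0784).
‖u_4‖ = 1.4786, so e_4 = (0.3004, 0.2860, -0.3946, 0.3746, 0.7293).

Q = [[-0.3651, -0.5345, -0.3129, 0.3004], [0.1826, 0.2673, -0.8702, 0.2860], [0.5477, 0.2673, -0.1173, -0.3946], [0.7303, -0.5345, 0.1491, 0.3746], [0.0000, 0.5345, 0.3300, 0.7293]], R = [[5.4772, -2.7386, 2.9212, -3.8341], [0.0000, 1.8708, 3.2071, 0.8018], [0.0000, 0.0000, 3.8963, 4.5245], [0.0000, 0.0000, 0.0000, 1.4786]]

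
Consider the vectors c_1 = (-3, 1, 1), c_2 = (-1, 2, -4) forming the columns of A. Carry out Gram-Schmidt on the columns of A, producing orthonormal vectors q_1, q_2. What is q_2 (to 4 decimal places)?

q_2 = (-0.1590, 0.4175, -0.8946)

c_1 = (-3, 1, 1); ‖c_1‖ = 3.3166, so q_1 = (-0.9045, 0.3015, 0.3015).
q_1·c_2 = (-0.9045)·(-1) + 0.3015·2 + 0.3015·(-4) = 0.3015.
u_2 = c_2 − 0.3015·q_1 = (-0.7273, 1.9091, -4.0909).
‖u_2‖ = 4.5726, so q_2 = (-0.1590, 0.4175, -0.8946).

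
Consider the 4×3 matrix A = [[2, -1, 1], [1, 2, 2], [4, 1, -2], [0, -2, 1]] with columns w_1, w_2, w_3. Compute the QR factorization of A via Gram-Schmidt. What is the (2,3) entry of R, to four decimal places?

w_1 = (2, 1, 4, 0); ‖w_1‖ = 4.5826, so q_1 = (0.4364, 0.2182, 0.8729, 0.0000).
q_1·w_2 = 0.4364·(-1) + 0.2182·2 + 0.8729·1 + 0.0000·(-2) = 0.8729.
u_2 = w_2 − 0.8729·q_1 = (-1.3810, 1.8095, 0.2381, -2.0000).
‖u_2‖ = 3.0394, so q_2 = (-0.4543, 0.5954, 0.0783, -0.6580).
r_{23} = q_2·w_3 = -0.0783.

r_{23} = -0.0783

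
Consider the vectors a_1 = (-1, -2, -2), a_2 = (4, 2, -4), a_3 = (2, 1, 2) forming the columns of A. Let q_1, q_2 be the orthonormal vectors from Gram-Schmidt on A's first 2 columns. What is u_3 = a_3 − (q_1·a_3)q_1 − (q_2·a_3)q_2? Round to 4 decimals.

a_1 = (-1, -2, -2); ‖a_1‖ = 3.0000, so q_1 = (-0.3333, -0.6667, -0.6667).
q_1·a_2 = (-0.3333)·4 + (-0.6667)·2 + (-0.6667)·(-4) = 0.0000.
u_2 = a_2 + 0.0000·q_1 = (4.0000, 2.0000, -4.0000).
‖u_2‖ = 6.0000, so q_2 = (0.6667, 0.3333, -0.6667).
q_1·a_3 = (-0.3333)·2 + (-0.6667)·1 + (-0.6667)·2 = -2.6667; q_2·a_3 = 0.6667·2 + 0.3333·1 + (-0.6667)·2 = 0.3333.
u_3 = a_3 + 2.6667·q_1 − 0.3333·q_2 = (0.8889, -0.8889, 0.4444).

u_3 = (0.8889, -0.8889, 0.4444)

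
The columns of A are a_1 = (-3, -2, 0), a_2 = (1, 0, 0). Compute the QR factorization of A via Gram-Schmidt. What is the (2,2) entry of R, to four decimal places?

r_{22} = 0.5547

a_1 = (-3, -2, 0); ‖a_1‖ = 3.6056, so e_1 = (-0.8321, -0.5547, 0.0000).
e_1·a_2 = (-0.8321)·1 + (-0.5547)·0 + 0.0000·0 = -0.8321.
u_2 = a_2 + 0.8321·e_1 = (0.3077, -0.4615, 0.0000).
r_{22} = ‖u_2‖ = 0.5547.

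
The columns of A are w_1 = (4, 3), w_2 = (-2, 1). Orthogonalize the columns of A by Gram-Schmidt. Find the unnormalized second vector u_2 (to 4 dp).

u_2 = (-1.2000, 1.6000)

w_1 = (4, 3); ‖w_1‖ = 5.0000, so q_1 = (0.8000, 0.6000).
q_1·w_2 = 0.8000·(-2) + 0.6000·1 = -1.0000.
u_2 = w_2 + 1.0000·q_1 = (-1.2000, 1.6000).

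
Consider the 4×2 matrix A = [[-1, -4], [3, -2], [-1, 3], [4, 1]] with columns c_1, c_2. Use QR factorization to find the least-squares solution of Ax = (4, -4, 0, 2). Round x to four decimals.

q_1 = c_1/‖c_1‖ = (-1, 3, -1, 4)/5.1962 = (-0.1925, 0.5774, -0.1925, 0.7698).
r_{12} = q_1·c_2 = -0.1925.
u_2 = c_2 + 0.1925·q_1 = (-4.0370, -1.8889, 2.9630, 1.1481).
‖u_2‖ = 5.4738, so q_2 = (-0.7375, -0.3451, 0.5413, 0.2098).
Qᵀb = (-1.5396, -1.1503).
Back-substitute: x_2 = -1.1503/5.4738 = -0.2101.
x_1 = (-1.5396 + 0.1925·(-0.2101))/5.1962 = -0.3041.

x = (-0.3041, -0.2101)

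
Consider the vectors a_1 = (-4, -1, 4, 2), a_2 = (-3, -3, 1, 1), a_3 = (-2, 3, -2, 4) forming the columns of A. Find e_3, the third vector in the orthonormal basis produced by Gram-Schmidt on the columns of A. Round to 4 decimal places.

a_1 = (-4, -1, 4, 2); ‖a_1‖ = 6.0828, so e_1 = (-0.6576, -0.1644, 0.6576, 0.3288).
e_1·a_2 = (-0.6576)·(-3) + (-0.1644)·(-3) + 0.6576·1 + 0.3288·1 = 3.4524.
u_2 = a_2 − 3.4524·e_1 = (-0.7297, -2.4324, -1.2703, -0.1351).
‖u_2‖ = 2.8427, so e_2 = (-0.2567, -0.8557, -0.4468, -0.0475).
e_1·a_3 = (-0.6576)·(-2) + (-0.1644)·3 + 0.6576·(-2) + 0.3288·4 = 0.8220; e_2·a_3 = (-0.2567)·(-2) + (-0.8557)·3 + (-0.4468)·(-2) + (-0.0475)·4 = -1.3501.
u_3 = a_3 − 0.8220·e_1 + 1.3501·e_2 = (-1.8060, 1.9799, -3.1438, 3.6656).
‖u_3‖ = 5.5228, so e_3 = (-0.3270, 0.3585, -0.5692, 0.6637).

e_3 = (-0.3270, 0.3585, -0.5692, 0.6637)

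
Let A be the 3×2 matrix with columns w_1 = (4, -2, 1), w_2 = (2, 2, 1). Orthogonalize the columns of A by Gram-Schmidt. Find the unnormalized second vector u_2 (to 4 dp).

w_1 = (4, -2, 1); ‖w_1‖ = 4.5826, so e_1 = (0.8729, -0.4364, 0.2182).
e_1·w_2 = 0.8729·2 + (-0.4364)·2 + 0.2182·1 = 1.0911.
u_2 = w_2 − 1.0911·e_1 = (1.0476, 2.4762, 0.7619).

u_2 = (1.0476, 2.4762, 0.7619)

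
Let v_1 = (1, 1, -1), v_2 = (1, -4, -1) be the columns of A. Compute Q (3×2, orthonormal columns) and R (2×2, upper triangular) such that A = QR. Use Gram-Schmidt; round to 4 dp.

Q = [[0.5774, 0.4082], [0.5774, -0.8165], [-0.5774, -0.4082]], R = [[1.7321, -1.1547], [0.0000, 4.0825]]

v_1 = (1, 1, -1); ‖v_1‖ = 1.7321, so e_1 = (0.5774, 0.5774, -0.5774).
e_1·v_2 = 0.5774·1 + 0.5774·(-4) + (-0.5774)·(-1) = -1.1547.
u_2 = v_2 + 1.1547·e_1 = (1.6667, -3.3333, -1.6667).
‖u_2‖ = 4.0825, so e_2 = (0.4082, -0.8165, -0.4082).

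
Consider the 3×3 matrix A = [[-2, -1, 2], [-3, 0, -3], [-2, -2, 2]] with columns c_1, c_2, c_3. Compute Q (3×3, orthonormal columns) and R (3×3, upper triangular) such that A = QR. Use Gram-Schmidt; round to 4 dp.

c_1 = (-2, -3, -2); ‖c_1‖ = 4.1231, so e_1 = (-0.4851, -0.7276, -0.4851).
e_1·c_2 = (-0.4851)·(-1) + (-0.7276)·0 + (-0.4851)·(-2) = 1.4552.
u_2 = c_2 − 1.4552·e_1 = (-0.2941, 1.0588, -1.2941).
‖u_2‖ = 1.6977, so e_2 = (-0.1732, 0.6237, -0.7623).
e_1·c_3 = (-0.4851)·2 + (-0.7276)·(-3) + (-0.4851)·2 = 0.2425; e_2·c_3 = (-0.1732)·2 + 0.6237·(-3) + (-0.7623)·2 = -3.7420.
u_3 = c_3 − 0.2425·e_1 + 3.7420·e_2 = (1.4694, -0.4898, -0.7347).
‖u_3‖ = 1.7143, so e_3 = (0.8571, -0.2857, -0.4286).

Q = [[-0.4851, -0.1732, 0.8571], [-0.7276, 0.6237, -0.2857], [-0.4851, -0.7623, -0.4286]], R = [[4.1231, 1.4552, 0.2425], [0.0000, 1.6977, -3.7420], [0.0000, 0.0000, 1.7143]]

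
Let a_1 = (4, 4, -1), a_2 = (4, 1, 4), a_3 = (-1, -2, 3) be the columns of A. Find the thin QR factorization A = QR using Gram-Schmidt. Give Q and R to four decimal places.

q_1 = a_1/‖a_1‖ = (4, 4, -1)/5.7446 = (0.6963, 0.6963, -0.1741).
r_{12} = q_1·a_2 = 2.7852.
u_2 = a_2 − 2.7852·q_1 = (2.0606, -0.9394, 4.4848).
‖u_2‖ = 5.0242, so q_2 = (0.4101, -0.1870, 0.8927).
r_{13} = q_1·a_3 = -2.6112; r_{23} = q_2·a_3 = 2.6418.
u_3 = a_3 + 2.6112·q_1 − 2.6418·q_2 = (-0.2653, 0.3121, 0.1873).
‖u_3‖ = 0.4504, so q_3 = (-0.5890, 0.6930, 0.4158).

Q = [[0.6963, 0.4101, -0.5890], [0.6963, -0.1870, 0.6930], [-0.1741, 0.8927, 0.4158]], R = [[5.7446, 2.7852, -2.6112], [0.0000, 5.0242, 2.6418], [0.0000, 0.0000, 0.4504]]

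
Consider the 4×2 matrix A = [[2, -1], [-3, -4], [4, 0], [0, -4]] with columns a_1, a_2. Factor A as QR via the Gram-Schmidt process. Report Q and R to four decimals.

Q = [[0.3714, -0.3108], [-0.5571, -0.5455], [0.7428, -0.2537], [0.0000, -0.7358]], R = [[5.3852, 1.8570], [0.0000, 5.4361]]

q_1 = a_1/‖a_1‖ = (2, -3, 4, 0)/5.3852 = (0.3714, -0.5571, 0.7428, 0.0000).
r_{12} = q_1·a_2 = 1.8570.
u_2 = a_2 − 1.8570·q_1 = (-1.6897, -2.9655, -1.3793, -4.0000).
‖u_2‖ = 5.4361, so q_2 = (-0.3108, -0.5455, -0.2537, -0.7358).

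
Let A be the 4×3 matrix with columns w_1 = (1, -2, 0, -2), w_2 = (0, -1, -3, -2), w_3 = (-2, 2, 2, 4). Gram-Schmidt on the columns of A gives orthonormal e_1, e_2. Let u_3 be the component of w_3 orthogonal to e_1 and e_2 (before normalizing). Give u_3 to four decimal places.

w_1 = (1, -2, 0, -2); ‖w_1‖ = 3.0000, so e_1 = (0.3333, -0.6667, 0.0000, -0.6667).
e_1·w_2 = 0.3333·0 + (-0.6667)·(-1) + 0.0000·(-3) + (-0.6667)·(-2) = 2.0000.
u_2 = w_2 − 2.0000·e_1 = (-0.6667, 0.3333, -3.0000, -0.6667).
‖u_2‖ = 3.1623, so e_2 = (-0.2108, 0.1054, -0.9487, -0.2108).
e_1·w_3 = 0.3333·(-2) + (-0.6667)·2 + 0.0000·2 + (-0.6667)·4 = -4.6667; e_2·w_3 = (-0.2108)·(-2) + 0.1054·2 + (-0.9487)·2 + (-0.2108)·4 = -2.1082.
u_3 = w_3 + 4.6667·e_1 + 2.1082·e_2 = (-0.8889, -0.8889, 0.0000, 0.4444).

u_3 = (-0.8889, -0.8889, 0.0000, 0.4444)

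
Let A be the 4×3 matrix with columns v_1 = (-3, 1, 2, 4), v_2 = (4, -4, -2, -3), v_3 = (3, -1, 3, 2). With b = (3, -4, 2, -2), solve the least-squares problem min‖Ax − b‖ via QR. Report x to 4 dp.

x = (0.1170, 0.7046, 0.5093)

v_1 = (-3, 1, 2, 4); ‖v_1‖ = 5.4772, so e_1 = (-0.5477, 0.1826, 0.3651, 0.7303).
e_1·v_2 = (-0.5477)·4 + 0.1826·(-4) + 0.3651·(-2) + 0.7303·(-3) = -5.8424.
u_2 = v_2 + 5.8424·e_1 = (0.8000, -2.9333, 0.1333, 1.2667).
‖u_2‖ = 3.2965, so e_2 = (0.2427, -0.8898, 0.0404, 0.3843).
e_1·v_3 = (-0.5477)·3 + 0.1826·(-1) + 0.3651·3 + 0.7303·2 = 0.7303; e_2·v_3 = 0.2427·3 + (-0.8898)·(-1) + 0.0404·3 + 0.3843·2 = 2.5077.
u_3 = v_3 − 0.7303·e_1 − 2.5077·e_2 = (2.7914, 1.0982, 2.6319, 0.5031).
‖u_3‖ = 4.0222, so e_3 = (0.6940, 0.2730, 0.6543, 0.1251).
Qᵀb = (-3.1038, 3.5998, 2.0485).
Back-substitute: x_3 = 2.0485/4.0222 = 0.5093.
x_2 = (3.5998 − 2.5077·0.5093)/3.2965 = 0.7046.
x_1 = (-3.1038 + 5.8424·0.7046 − 0.7303·0.5093)/5.4772 = 0.1170.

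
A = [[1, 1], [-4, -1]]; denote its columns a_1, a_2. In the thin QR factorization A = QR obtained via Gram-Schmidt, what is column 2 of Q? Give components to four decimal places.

q_2 = (0.9701, 0.2425)

a_1 = (1, -4); ‖a_1‖ = 4.1231, so q_1 = (0.2425, -0.9701).
q_1·a_2 = 0.2425·1 + (-0.9701)·(-1) = 1.2127.
u_2 = a_2 − 1.2127·q_1 = (0.7059, 0.1765).
‖u_2‖ = 0.7276, so q_2 = (0.9701, 0.2425).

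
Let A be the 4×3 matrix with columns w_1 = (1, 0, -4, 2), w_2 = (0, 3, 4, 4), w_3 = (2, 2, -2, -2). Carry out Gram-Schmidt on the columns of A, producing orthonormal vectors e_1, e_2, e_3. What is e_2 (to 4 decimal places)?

e_1 = w_1/‖w_1‖ = (1, 0, -4, 2)/4.5826 = (0.2182, 0.0000, -0.8729, 0.4364).
r_{12} = e_1·w_2 = -1.7457.
u_2 = w_2 + 1.7457·e_1 = (0.3810, 3.0000, 2.4762, 4.7619).
‖u_2‖ = 6.1606, so e_2 = (0.0618, 0.4870, 0.4019, 0.7730).

e_2 = (0.0618, 0.4870, 0.4019, 0.7730)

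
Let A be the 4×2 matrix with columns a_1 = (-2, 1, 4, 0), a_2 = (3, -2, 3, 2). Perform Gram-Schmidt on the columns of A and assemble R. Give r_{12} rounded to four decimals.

q_1 = a_1/‖a_1‖ = (-2, 1, 4, 0)/4.5826 = (-0.4364, 0.2182, 0.8729, 0.0000).
r_{12} = q_1·a_2 = 0.8729.

r_{12} = 0.8729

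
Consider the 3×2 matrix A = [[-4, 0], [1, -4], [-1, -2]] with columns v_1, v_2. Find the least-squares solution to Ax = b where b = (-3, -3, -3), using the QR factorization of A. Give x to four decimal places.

v_1 = (-4, 1, -1); ‖v_1‖ = 4.2426, so e_1 = (-0.9428, 0.2357, -0.2357).
e_1·v_2 = (-0.9428)·0 + 0.2357·(-4) + (-0.2357)·(-2) = -0.4714.
u_2 = v_2 + 0.4714·e_1 = (-0.4444, -3.8889, -2.1111).
‖u_2‖ = 4.4472, so e_2 = (-0.0999, -0.8745, -0.4747).
Qᵀb = (2.8284, 4.3473).
Back-substitute: x_2 = 4.3473/4.4472 = 0.9775.
x_1 = (2.8284 + 0.4714·0.9775)/4.2426 = 0.7753.

x = (0.7753, 0.9775)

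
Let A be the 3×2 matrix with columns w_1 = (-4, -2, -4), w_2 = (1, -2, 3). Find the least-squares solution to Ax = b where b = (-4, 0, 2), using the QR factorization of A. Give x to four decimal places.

x = (0.3778, 0.4667)

w_1 = (-4, -2, -4); ‖w_1‖ = 6.0000, so q_1 = (-0.6667, -0.3333, -0.6667).
q_1·w_2 = (-0.6667)·1 + (-0.3333)·(-2) + (-0.6667)·3 = -2.0000.
u_2 = w_2 + 2.0000·q_1 = (-0.3333, -2.6667, 1.6667).
‖u_2‖ = 3.1623, so q_2 = (-0.1054, -0.8433, 0.5270).
Qᵀb = (1.3333, 1.4757).
Back-substitute: x_2 = 1.4757/3.1623 = 0.4667.
x_1 = (1.3333 + 2.0000·0.4667)/6.0000 = 0.3778.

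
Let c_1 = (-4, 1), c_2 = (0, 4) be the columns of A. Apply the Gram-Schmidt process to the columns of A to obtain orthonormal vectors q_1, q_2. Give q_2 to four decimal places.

q_2 = (0.2425, 0.9701)

c_1 = (-4, 1); ‖c_1‖ = 4.1231, so q_1 = (-0.9701, 0.2425).
q_1·c_2 = (-0.9701)·0 + 0.2425·4 = 0.9701.
u_2 = c_2 − 0.9701·q_1 = (0.9412, 3.7647).
‖u_2‖ = 3.8806, so q_2 = (0.2425, 0.9701).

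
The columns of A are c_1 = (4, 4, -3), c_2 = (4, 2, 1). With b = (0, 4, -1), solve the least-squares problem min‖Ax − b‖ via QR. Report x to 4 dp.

x = (0.6000, -0.2667)

c_1 = (4, 4, -3); ‖c_1‖ = 6.4031, so e_1 = (0.6247, 0.6247, -0.4685).
e_1·c_2 = 0.6247·4 + 0.6247·2 + (-0.4685)·1 = 3.2796.
u_2 = c_2 − 3.2796·e_1 = (1.9512, -0.0488, 2.5366).
‖u_2‖ = 3.2006, so e_2 = (0.6096, -0.0152, 0.7925).
Qᵀb = (2.9673, -0.8535).
Back-substitute: x_2 = -0.8535/3.2006 = -0.2667.
x_1 = (2.9673 − 3.2796·(-0.2667))/6.4031 = 0.6000.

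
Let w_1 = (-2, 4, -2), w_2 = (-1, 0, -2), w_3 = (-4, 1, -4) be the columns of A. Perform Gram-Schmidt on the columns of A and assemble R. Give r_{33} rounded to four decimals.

e_1 = w_1/‖w_1‖ = (-2, 4, -2)/4.8990 = (-0.4082, 0.8165, -0.4082).
r_{12} = e_1·w_2 = 1.2247.
u_2 = w_2 − 1.2247·e_1 = (-0.5000, -1.0000, -1.5000).
‖u_2‖ = 1.8708, so e_2 = (-0.2673, -0.5345, -0.8018).
r_{13} = e_1·w_3 = 4.0825; r_{23} = e_2·w_3 = 3.7417.
u_3 = w_3 − 4.0825·e_1 − 3.7417·e_2 = (-1.3333, -0.3333, 0.6667).
r_{33} = ‖u_3‖ = 1.5275.

r_{33} = 1.5275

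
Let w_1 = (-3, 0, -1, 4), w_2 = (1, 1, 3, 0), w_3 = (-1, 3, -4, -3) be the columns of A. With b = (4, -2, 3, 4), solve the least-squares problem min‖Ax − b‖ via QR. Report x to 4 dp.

x = (-0.1450, 0.0256, -0.9848)

w_1 = (-3, 0, -1, 4); ‖w_1‖ = 5.0990, so q_1 = (-0.5883, 0.0000, -0.1961, 0.7845).
q_1·w_2 = (-0.5883)·1 + 0.0000·1 + (-0.1961)·3 + 0.7845·0 = -1.1767.
u_2 = w_2 + 1.1767·q_1 = (0.3077, 1.0000, 2.7692, 0.9231).
‖u_2‖ = 3.1009, so q_2 = (0.0992, 0.3225, 0.8931, 0.2977).
q_1·w_3 = (-0.5883)·(-1) + 0.0000·3 + (-0.1961)·(-4) + 0.7845·(-3) = -0.9806; q_2·w_3 = 0.0992·(-1) + 0.3225·3 + 0.8931·(-4) + 0.2977·(-3) = -3.5970.
u_3 = w_3 + 0.9806·q_1 + 3.5970·q_2 = (-1.2200, 4.1600, -0.9800, -1.1600).
‖u_3‖ = 4.5935, so q_3 = (-0.2656, 0.9056, -0.2133, -0.2525).
Qᵀb = (0.1961, 3.6218, -4.5238).
Back-substitute: x_3 = -4.5238/4.5935 = -0.9848.
x_2 = (3.6218 + 3.5970·(-0.9848))/3.1009 = 0.0256.
x_1 = (0.1961 + 1.1767·0.0256 + 0.9806·(-0.9848))/5.0990 = -0.1450.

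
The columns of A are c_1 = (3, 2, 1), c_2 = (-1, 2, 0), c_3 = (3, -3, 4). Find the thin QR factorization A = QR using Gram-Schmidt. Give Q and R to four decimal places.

Q = [[0.8018, -0.5470, -0.2408], [0.5345, 0.8365, -0.1204], [0.2673, -0.0322, 0.9631]], R = [[3.7417, 0.2673, 1.8708], [0.0000, 2.2200, -4.2792], [0.0000, 0.0000, 3.4912]]

c_1 = (3, 2, 1); ‖c_1‖ = 3.7417, so q_1 = (0.8018, 0.5345, 0.2673).
q_1·c_2 = 0.8018·(-1) + 0.5345·2 + 0.2673·0 = 0.2673.
u_2 = c_2 − 0.2673·q_1 = (-1.2143, 1.8571, -0.0714).
‖u_2‖ = 2.2200, so q_2 = (-0.5470, 0.8365, -0.0322).
q_1·c_3 = 0.8018·3 + 0.5345·(-3) + 0.2673·4 = 1.8708; q_2·c_3 = (-0.5470)·3 + 0.8365·(-3) + (-0.0322)·4 = -4.2792.
u_3 = c_3 − 1.8708·q_1 + 4.2792·q_2 = (-0.8406, -0.4203, 3.3623).
‖u_3‖ = 3.4912, so q_3 = (-0.2408, -0.1204, 0.9631).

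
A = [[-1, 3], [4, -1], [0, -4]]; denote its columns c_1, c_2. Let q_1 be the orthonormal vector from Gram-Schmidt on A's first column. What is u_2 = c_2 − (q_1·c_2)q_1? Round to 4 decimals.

c_1 = (-1, 4, 0); ‖c_1‖ = 4.1231, so q_1 = (-0.2425, 0.9701, 0.0000).
q_1·c_2 = (-0.2425)·3 + 0.9701·(-1) + 0.0000·(-4) = -1.6977.
u_2 = c_2 + 1.6977·q_1 = (2.5882, 0.6471, -4.0000).

u_2 = (2.5882, 0.6471, -4.0000)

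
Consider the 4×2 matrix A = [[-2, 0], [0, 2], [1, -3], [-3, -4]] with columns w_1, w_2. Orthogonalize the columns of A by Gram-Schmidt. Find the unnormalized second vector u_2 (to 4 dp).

e_1 = w_1/‖w_1‖ = (-2, 0, 1, -3)/3.7417 = (-0.5345, 0.0000, 0.2673, -0.8018).
r_{12} = e_1·w_2 = 2.4054.
u_2 = w_2 − 2.4054·e_1 = (1.2857, 2.0000, -3.6429, -2.0714).

u_2 = (1.2857, 2.0000, -3.6429, -2.0714)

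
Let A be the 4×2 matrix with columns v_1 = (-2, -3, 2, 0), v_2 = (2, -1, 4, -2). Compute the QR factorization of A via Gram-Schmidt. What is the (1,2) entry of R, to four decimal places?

v_1 = (-2, -3, 2, 0); ‖v_1‖ = 4.1231, so q_1 = (-0.4851, -0.7276, 0.4851, 0.0000).
r_{12} = q_1·v_2 = 1.6977.

r_{12} = 1.6977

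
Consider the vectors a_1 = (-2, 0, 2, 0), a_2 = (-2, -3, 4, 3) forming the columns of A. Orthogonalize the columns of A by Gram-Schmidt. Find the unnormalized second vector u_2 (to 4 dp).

a_1 = (-2, 0, 2, 0); ‖a_1‖ = 2.8284, so q_1 = (-0.7071, 0.0000, 0.7071, 0.0000).
q_1·a_2 = (-0.7071)·(-2) + 0.0000·(-3) + 0.7071·4 + 0.0000·3 = 4.2426.
u_2 = a_2 − 4.2426·q_1 = (1.0000, -3.0000, 1.0000, 3.0000).

u_2 = (1.0000, -3.0000, 1.0000, 3.0000)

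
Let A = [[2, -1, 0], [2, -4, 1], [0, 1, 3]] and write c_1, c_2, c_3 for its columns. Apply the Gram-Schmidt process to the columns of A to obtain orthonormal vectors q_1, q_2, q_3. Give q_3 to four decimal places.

q_3 = (-0.3015, 0.3015, 0.9045)

q_1 = c_1/‖c_1‖ = (2, 2, 0)/2.8284 = (0.7071, 0.7071, 0.0000).
r_{12} = q_1·c_2 = -3.5355.
u_2 = c_2 + 3.5355·q_1 = (1.5000, -1.5000, 1.0000).
‖u_2‖ = 2.3452, so q_2 = (0.6396, -0.6396, 0.4264).
r_{13} = q_1·c_3 = 0.7071; r_{23} = q_2·c_3 = 0.6396.
u_3 = c_3 − 0.7071·q_1 − 0.6396·q_2 = (-0.9091, 0.9091, 2.7273).
‖u_3‖ = 3.0151, so q_3 = (-0.3015, 0.3015, 0.9045).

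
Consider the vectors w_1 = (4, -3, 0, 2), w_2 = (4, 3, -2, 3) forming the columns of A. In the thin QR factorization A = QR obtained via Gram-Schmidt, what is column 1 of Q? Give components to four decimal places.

e_1 = w_1/‖w_1‖ = (4, -3, 0, 2)/5.3852 = (0.7428, -0.5571, 0.0000, 0.3714).

e_1 = (0.7428, -0.5571, 0.0000, 0.3714)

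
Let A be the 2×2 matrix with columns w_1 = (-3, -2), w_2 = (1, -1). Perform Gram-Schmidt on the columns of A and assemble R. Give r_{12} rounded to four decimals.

w_1 = (-3, -2); ‖w_1‖ = 3.6056, so e_1 = (-0.8321, -0.5547).
r_{12} = e_1·w_2 = -0.2774.

r_{12} = -0.2774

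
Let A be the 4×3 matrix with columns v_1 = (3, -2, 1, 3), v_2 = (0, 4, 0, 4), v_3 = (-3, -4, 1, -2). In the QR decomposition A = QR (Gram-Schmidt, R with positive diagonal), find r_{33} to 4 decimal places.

r_{33} = 3.4059

v_1 = (3, -2, 1, 3); ‖v_1‖ = 4.7958, so q_1 = (0.6255, -0.4170, 0.2085, 0.6255).
q_1·v_2 = 0.6255·0 + (-0.4170)·4 + 0.2085·0 + 0.6255·4 = 0.8341.
u_2 = v_2 − 0.8341·q_1 = (-0.5217, 4.3478, -0.1739, 3.4783).
‖u_2‖ = 5.5950, so q_2 = (-0.0933, 0.7771, -0.0311, 0.6217).
q_1·v_3 = 0.6255·(-3) + (-0.4170)·(-4) + 0.2085·1 + 0.6255·(-2) = -1.2511; q_2·v_3 = (-0.0933)·(-3) + 0.7771·(-4) + (-0.0311)·1 + 0.6217·(-2) = -4.1030.
u_3 = v_3 + 1.2511·q_1 + 4.1030·q_2 = (-2.6000, -1.3333, 1.1333, 1.3333).
r_{33} = ‖u_3‖ = 3.4059.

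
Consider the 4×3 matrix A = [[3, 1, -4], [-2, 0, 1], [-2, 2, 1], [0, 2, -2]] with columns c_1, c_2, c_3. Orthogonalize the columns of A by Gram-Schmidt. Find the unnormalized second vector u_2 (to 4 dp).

u_2 = (1.1765, -0.1176, 1.8824, 2.0000)

c_1 = (3, -2, -2, 0); ‖c_1‖ = 4.1231, so q_1 = (0.7276, -0.4851, -0.4851, 0.0000).
q_1·c_2 = 0.7276·1 + (-0.4851)·0 + (-0.4851)·2 + 0.0000·2 = -0.2425.
u_2 = c_2 + 0.2425·q_1 = (1.1765, -0.1176, 1.8824, 2.0000).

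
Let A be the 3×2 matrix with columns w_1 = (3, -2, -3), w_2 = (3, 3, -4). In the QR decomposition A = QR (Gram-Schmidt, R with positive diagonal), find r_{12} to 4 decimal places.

w_1 = (3, -2, -3); ‖w_1‖ = 4.6904, so e_1 = (0.6396, -0.4264, -0.6396).
r_{12} = e_1·w_2 = 3.1980.

r_{12} = 3.1980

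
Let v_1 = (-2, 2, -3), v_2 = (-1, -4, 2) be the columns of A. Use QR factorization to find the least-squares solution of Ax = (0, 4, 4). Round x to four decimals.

v_1 = (-2, 2, -3); ‖v_1‖ = 4.1231, so q_1 = (-0.4851, 0.4851, -0.7276).
q_1·v_2 = (-0.4851)·(-1) + 0.4851·(-4) + (-0.7276)·2 = -2.9104.
u_2 = v_2 + 2.9104·q_1 = (-2.4118, -2.5882, -0.1176).
‖u_2‖ = 3.5397, so q_2 = (-0.6813, -0.7312, -0.0332).
Qᵀb = (-0.9701, -3.0578).
Back-substitute: x_2 = -3.0578/3.5397 = -0.8638.
x_1 = (-0.9701 + 2.9104·(-0.8638))/4.1231 = -0.8451.

x = (-0.8451, -0.8638)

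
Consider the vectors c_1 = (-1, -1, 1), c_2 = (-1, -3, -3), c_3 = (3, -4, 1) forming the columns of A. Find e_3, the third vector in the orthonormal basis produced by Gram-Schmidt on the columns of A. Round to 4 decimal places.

c_1 = (-1, -1, 1); ‖c_1‖ = 1.7321, so e_1 = (-0.5774, -0.5774, 0.5774).
e_1·c_2 = (-0.5774)·(-1) + (-0.5774)·(-3) + 0.5774·(-3) = 0.5774.
u_2 = c_2 − 0.5774·e_1 = (-0.6667, -2.6667, -3.3333).
‖u_2‖ = 4.3205, so e_2 = (-0.1543, -0.6172, -0.7715).
e_1·c_3 = (-0.5774)·3 + (-0.5774)·(-4) + 0.5774·1 = 1.1547; e_2·c_3 = (-0.1543)·3 + (-0.6172)·(-4) + (-0.7715)·1 = 1.2344.
u_3 = c_3 − 1.1547·e_1 − 1.2344·e_2 = (3.8571, -2.5714, 1.2857).
‖u_3‖ = 4.8107, so e_3 = (0.8018, -0.5345, 0.2673).

e_3 = (0.8018, -0.5345, 0.2673)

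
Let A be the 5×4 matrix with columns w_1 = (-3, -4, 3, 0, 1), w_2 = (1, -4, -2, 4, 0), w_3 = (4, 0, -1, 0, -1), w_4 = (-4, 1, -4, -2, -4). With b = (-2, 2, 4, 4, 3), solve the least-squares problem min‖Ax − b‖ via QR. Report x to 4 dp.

x = (-0.7913, 0.2308, -2.0037, -0.8776)

e_1 = w_1/‖w_1‖ = (-3, -4, 3, 0, 1)/5.9161 = (-0.5071, -0.6761, 0.5071, 0.0000, 0.1690).
r_{12} = e_1·w_2 = 1.1832.
u_2 = w_2 − 1.1832·e_1 = (1.6000, -3.2000, -2.6000, 4.0000, -0.2000).
‖u_2‖ = 5.9666, so e_2 = (0.2682, -0.5363, -0.4358, 0.6704, -0.0335).
r_{13} = e_1·w_3 = -2.7045; r_{23} = e_2·w_3 = 1.5419.
u_3 = w_3 + 2.7045·e_1 − 1.5419·e_2 = (2.2151, -1.0016, 1.0433, -1.0337, -0.4912).
‖u_3‖ = 2.8824, so e_3 = (0.7685, -0.3475, 0.3620, -0.3586, -0.1704).
r_{14} = e_1·w_4 = -1.3522; r_{24} = e_2·w_4 = -1.0726; r_{34} = e_3·w_4 = -3.4705.
u_4 = w_4 + 1.3522·e_1 + 1.0726·e_2 + 3.4705·e_3 = (-1.7311, -1.6955, -2.5255, -2.5255, -4.3988).
‖u_4‖ = 6.1625, so e_4 = (-0.2809, -0.2751, -0.4098, -0.4098, -0.7138).
Qᵀb = (2.1974, -0.7710, -2.7298, -5.4084).
Back-substitute: x_4 = -5.4084/6.1625 = -0.8776.
x_3 = (-2.7298 + 3.4705·(-0.8776))/2.8824 = -2.0037.
x_2 = (-0.7710 − 1.5419·(-2.0037) + 1.0726·(-0.8776))/5.9666 = 0.2308.
x_1 = (2.1974 − 1.1832·0.2308 + 2.7045·(-2.0037) + 1.3522·(-0.8776))/5.9161 = -0.7913.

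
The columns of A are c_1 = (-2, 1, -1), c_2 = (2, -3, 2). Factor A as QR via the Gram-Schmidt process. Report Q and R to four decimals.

Q = [[-0.8165, -0.5345], [0.4082, -0.8018], [-0.4082, 0.2673]], R = [[2.4495, -3.6742], [0.0000, 1.8708]]

c_1 = (-2, 1, -1); ‖c_1‖ = 2.4495, so q_1 = (-0.8165, 0.4082, -0.4082).
q_1·c_2 = (-0.8165)·2 + 0.4082·(-3) + (-0.4082)·2 = -3.6742.
u_2 = c_2 + 3.6742·q_1 = (-1.0000, -1.5000, 0.5000).
‖u_2‖ = 1.8708, so q_2 = (-0.5345, -0.8018, 0.2673).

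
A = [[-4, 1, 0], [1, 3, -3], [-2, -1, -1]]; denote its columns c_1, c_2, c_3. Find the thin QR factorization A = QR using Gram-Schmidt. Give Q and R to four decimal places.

Q = [[-0.8729, 0.3597, 0.3297], [0.2182, 0.8921, -0.3956], [-0.4364, -0.2734, -0.8572]], R = [[4.5826, 0.2182, -0.2182], [0.0000, 3.3094, -2.4029], [0.0000, 0.0000, 2.0441]]

q_1 = c_1/‖c_1‖ = (-4, 1, -2)/4.5826 = (-0.8729, 0.2182, -0.4364).
r_{12} = q_1·c_2 = 0.2182.
u_2 = c_2 − 0.2182·q_1 = (1.1905, 2.9524, -0.9048).
‖u_2‖ = 3.3094, so q_2 = (0.3597, 0.8921, -0.2734).
r_{13} = q_1·c_3 = -0.2182; r_{23} = q_2·c_3 = -2.4029.
u_3 = c_3 + 0.2182·q_1 + 2.4029·q_2 = (0.6739, -0.8087, -1.7522).
‖u_3‖ = 2.0441, so q_3 = (0.3297, -0.3956, -0.8572).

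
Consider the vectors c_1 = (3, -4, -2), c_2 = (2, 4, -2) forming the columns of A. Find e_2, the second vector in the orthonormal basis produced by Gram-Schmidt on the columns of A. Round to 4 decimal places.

c_1 = (3, -4, -2); ‖c_1‖ = 5.3852, so e_1 = (0.5571, -0.7428, -0.3714).
e_1·c_2 = 0.5571·2 + (-0.7428)·4 + (-0.3714)·(-2) = -1.1142.
u_2 = c_2 + 1.1142·e_1 = (2.6207, 3.1724, -2.4138).
‖u_2‖ = 4.7706, so e_2 = (0.5493, 0.6650, -0.5060).

e_2 = (0.5493, 0.6650, -0.5060)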